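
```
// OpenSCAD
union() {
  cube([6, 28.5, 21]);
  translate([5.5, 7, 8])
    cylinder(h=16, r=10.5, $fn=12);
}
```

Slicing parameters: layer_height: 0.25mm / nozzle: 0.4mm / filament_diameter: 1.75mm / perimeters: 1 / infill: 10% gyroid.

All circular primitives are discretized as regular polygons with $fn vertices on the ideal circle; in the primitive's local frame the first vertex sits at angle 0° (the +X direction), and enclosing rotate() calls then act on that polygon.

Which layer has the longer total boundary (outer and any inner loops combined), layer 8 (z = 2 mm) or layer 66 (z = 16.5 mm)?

Layer 8 (z = 2): the cube is present — its section is the full 6×28.5 rectangle (perimeter 69.00 mm); the cylinder at (5.5, 7) does not reach this height (z outside [8, 24]); Taking the union: only the 6×28.5 cube is present, so the union is just that shape — boundary = 69.00 mm. So its perimeter = 69.00 mm. Layer 66 (z = 16.5): the cube (footprint 6×28.5) is included at this height (perimeter 69.00 mm); the r=10.5 cylinder at (5.5, 7) contributes a regular 12-gon of circumradius 10.5 (perimeter = 2·12·10.500·sin(180°/12) = 65.22 mm); Taking the union: the regions partially overlap (shared area 100.89 mm²), so the edge portions inside another operand are dropped and the merged outline is re-measured after clipping — boundary = 88.71 mm. So its perimeter = 88.71 mm. Layer 66 is larger (88.71 vs 69.00 mm).

layer 66 (z = 16.5 mm)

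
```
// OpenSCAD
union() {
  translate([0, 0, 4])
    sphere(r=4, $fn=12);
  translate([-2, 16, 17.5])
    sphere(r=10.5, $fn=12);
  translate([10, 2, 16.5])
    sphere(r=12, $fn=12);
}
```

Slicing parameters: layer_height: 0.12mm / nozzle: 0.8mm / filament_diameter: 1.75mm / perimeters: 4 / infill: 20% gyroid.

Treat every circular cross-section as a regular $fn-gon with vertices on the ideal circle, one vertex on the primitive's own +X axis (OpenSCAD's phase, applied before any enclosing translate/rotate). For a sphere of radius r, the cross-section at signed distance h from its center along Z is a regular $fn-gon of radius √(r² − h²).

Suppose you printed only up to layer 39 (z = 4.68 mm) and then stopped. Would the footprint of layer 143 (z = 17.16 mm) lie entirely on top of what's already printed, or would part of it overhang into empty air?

part overhangs

Compare the two slices. At z = 4.68: the sphere: section is a regular 12-gon, circumradius = √(r²−h²) = √(4²−0.68²) = 3.942 (area = (12/2)·3.942²·sin(360°/12) = 46.61 mm²); the sphere at (-2, 16) does not reach this height (|z−center|=12.820 > r=10.5); the r=12 sphere at (10, 2) slices to a regular 12-gon of circumradius 2.071 (√(r²−h²) with h=11.82 from center) (area = (12/2)·2.071²·sin(360°/12) = 12.86 mm²); Taking the union: the 2 present regions are separate (no shared area or edge), so areas and boundary lengths simply add and each stays a separate island — area = 59.48 mm². At z = 17.16: the sphere does not reach this height (|z−center|=13.160 > r=4); the sphere at (-2, 16): section is a regular 12-gon, circumradius = √(r²−h²) = √(10.5²−0.34²) = 10.494 (area = (12/2)·10.494²·sin(360°/12) = 330.40 mm²); the r=12 sphere at (10, 2) slices to a regular 12-gon of circumradius 11.982 (√(r²−h²) with h=0.66 from center) (area = (12/2)·11.982²·sin(360°/12) = 430.69 mm²); Combining (union): the regions partially overlap — summed areas 761.10 mm² minus the doubly-counted overlap 28.30 mm² gives 732.79 mm² — area = 732.79 mm². Checking containment: at z = 17.16 the cross-section extends beyond the z = 4.68 cross-section by about 686.56 mm².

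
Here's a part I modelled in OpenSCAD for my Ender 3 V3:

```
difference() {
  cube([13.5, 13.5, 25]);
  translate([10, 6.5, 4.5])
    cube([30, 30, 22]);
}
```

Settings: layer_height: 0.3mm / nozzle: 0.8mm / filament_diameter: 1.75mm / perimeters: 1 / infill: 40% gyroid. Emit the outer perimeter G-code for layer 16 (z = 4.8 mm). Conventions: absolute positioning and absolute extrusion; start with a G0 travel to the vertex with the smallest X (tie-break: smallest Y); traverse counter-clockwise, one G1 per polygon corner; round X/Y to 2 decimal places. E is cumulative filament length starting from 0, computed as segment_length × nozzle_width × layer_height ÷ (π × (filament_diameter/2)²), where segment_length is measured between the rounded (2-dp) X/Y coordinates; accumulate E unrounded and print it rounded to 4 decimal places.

G0 X0.00 Y0.00 Z4.80
G1 X13.50 Y0.00 E1.3470
G1 X13.50 Y6.50 E1.9956
G1 X10.00 Y6.50 E2.3448
G1 X10.00 Y13.50 E3.0433
G1 X0.00 Y13.50 E4.0411
G1 X0.00 Y0.00 E5.3881

At z = 4.8 mm: the 13.5×13.5 cube contributes its full rectangle; the cube at (10, 6.5) (footprint 30×30) is included at this height; After the difference (first − rest): starting from the 13.5×13.5 cube, the 30×30 cube at (10, 6.5) partially overlaps it — only the 24.50 mm² overlap (of its 900.00 mm²) is removed, clipping the outline — 1 connected region. The outline is a single polygon with 6 vertices. Extrusion per mm of travel: 0.8 × 0.3 / (π × 0.875²) = 0.099780. Accumulating E over each segment gives final E = 5.3881.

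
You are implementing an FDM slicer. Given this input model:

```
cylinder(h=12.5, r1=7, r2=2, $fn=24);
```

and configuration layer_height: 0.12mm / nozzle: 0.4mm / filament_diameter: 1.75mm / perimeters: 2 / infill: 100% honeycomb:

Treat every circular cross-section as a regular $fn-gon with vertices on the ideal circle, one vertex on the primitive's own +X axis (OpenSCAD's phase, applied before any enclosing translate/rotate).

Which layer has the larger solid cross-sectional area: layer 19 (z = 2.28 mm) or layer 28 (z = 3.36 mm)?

layer 19 (z = 2.28 mm)

Layer 19 (z = 2.28): the cone: at t=0.182 of its height the radius interpolates to r₁+(r₂−r₁)t = 6.088, giving a regular 24-gon of that circumradius (area = (24/2)·6.088²·sin(360°/24) = 115.11 mm²). So its area = 115.11 mm². Layer 28 (z = 3.36): the cone contributes a regular 24-gon of circumradius 5.656 (interpolated between r1=7 and r2=2 at t=0.269) (area = (24/2)·5.656²·sin(360°/24) = 99.36 mm²). So its area = 99.36 mm². Layer 19 is larger (115.11 vs 99.36 mm²).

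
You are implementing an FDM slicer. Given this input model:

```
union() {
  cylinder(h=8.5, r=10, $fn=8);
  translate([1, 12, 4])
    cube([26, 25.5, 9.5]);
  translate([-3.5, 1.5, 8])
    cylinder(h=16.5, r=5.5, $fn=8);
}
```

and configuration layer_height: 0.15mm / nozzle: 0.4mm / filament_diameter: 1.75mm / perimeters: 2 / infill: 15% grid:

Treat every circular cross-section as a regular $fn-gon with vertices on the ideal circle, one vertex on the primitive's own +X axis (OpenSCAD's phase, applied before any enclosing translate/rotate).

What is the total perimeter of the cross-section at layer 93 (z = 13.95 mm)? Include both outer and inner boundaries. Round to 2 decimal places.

At z = 13.95 mm: the cylinder does not reach this height (z outside [0, 8.5]); the cube at (1, 12) does not reach this height (z outside [4, 13.5]); the cylinder at (-3.5, 1.5): section is a regular 8-gon, circumradius r=5.5 (perimeter = 2·8·5.500·sin(180°/8) = 33.68 mm); Combining (union): only the r=5.5 cylinder at (-3.5, 1.5) is present, so the union is just that shape — boundary = 33.68 mm. Overall, the cross-section is a single solid region. Total boundary length (outer) = 33.68 mm.

33.68 mm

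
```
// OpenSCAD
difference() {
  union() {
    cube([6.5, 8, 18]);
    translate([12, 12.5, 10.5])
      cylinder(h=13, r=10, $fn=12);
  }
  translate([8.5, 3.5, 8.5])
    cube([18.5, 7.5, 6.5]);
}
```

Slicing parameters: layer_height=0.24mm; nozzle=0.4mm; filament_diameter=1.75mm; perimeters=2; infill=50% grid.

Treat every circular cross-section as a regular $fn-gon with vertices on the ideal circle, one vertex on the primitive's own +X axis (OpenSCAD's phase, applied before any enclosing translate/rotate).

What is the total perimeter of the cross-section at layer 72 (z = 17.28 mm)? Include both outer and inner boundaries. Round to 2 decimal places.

At z = 17.28 mm: the cube (footprint 6.5×8) is included at this height (perimeter 29.00 mm); the cylinder at (12, 12.5): section is a regular 12-gon, circumradius r=10 (perimeter = 2·12·10.000·sin(180°/12) = 62.12 mm); Taking the union: the regions partially overlap (shared area 6.61 mm²), so the edge portions inside another operand are dropped and the merged outline is re-measured after clipping — boundary = 79.18 mm; the cube at (8.5, 3.5) is absent (z outside [8.5, 15]); After the difference (first − rest): none of the subtracted shapes is present at this height, so that combined region is unchanged — boundary = 79.18 mm. Overall, the cross-section is a single solid region. Total boundary length (outer) = 79.18 mm.

79.18 mm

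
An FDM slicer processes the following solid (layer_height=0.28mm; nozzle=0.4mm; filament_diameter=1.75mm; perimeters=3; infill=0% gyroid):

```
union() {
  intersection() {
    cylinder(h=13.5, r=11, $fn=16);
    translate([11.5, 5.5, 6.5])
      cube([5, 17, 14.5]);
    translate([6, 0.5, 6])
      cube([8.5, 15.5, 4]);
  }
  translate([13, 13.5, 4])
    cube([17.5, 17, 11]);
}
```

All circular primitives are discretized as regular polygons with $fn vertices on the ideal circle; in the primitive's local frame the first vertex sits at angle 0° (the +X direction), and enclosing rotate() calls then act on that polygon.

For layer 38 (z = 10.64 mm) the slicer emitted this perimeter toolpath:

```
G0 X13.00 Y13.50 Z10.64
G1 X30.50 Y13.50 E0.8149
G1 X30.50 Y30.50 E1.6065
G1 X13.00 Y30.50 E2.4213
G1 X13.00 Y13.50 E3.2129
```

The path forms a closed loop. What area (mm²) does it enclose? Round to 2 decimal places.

Apply the shoelace formula to the sequence of (X, Y) vertices; enclosed area = 297.50 mm².

297.50 mm²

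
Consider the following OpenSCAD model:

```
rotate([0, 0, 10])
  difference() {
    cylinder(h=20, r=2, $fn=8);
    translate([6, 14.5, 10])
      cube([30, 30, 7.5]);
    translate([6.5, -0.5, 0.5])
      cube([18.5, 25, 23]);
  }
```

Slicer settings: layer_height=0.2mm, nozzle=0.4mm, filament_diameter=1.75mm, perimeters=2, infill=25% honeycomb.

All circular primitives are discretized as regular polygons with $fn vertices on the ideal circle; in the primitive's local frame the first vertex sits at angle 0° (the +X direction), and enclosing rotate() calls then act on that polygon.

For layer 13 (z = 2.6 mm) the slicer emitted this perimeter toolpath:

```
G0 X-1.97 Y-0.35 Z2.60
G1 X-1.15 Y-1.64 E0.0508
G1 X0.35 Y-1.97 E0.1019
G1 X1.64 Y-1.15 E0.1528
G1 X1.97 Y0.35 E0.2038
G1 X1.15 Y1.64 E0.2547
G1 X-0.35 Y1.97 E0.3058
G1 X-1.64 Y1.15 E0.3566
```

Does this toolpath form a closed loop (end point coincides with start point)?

no

Start point (G0): (-1.97, -0.35). End point (last G1): the path does not return to the start — open.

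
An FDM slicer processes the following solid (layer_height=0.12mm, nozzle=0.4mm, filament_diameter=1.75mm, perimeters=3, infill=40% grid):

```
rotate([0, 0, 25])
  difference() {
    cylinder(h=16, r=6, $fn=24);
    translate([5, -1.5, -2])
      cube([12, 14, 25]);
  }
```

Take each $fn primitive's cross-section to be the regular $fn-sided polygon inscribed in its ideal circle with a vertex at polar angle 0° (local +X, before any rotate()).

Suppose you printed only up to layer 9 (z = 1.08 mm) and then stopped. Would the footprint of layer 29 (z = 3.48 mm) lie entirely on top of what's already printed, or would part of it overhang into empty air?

Compare the two slices. At z = 1.08: the r=6 cylinder gives a regular 24-gon of circumradius 6 (constant along its height) (area = (24/2)·6.000²·sin(360°/24) = 111.81 mm²); the cube at (5, -1.5) is present — its section is the full 12×14 rectangle (area 168.00 mm²); Subtracting the remaining from the first: starting from the r=6 cylinder (111.81 mm²), the 12×14 cube at (5, -1.5) partially overlaps it — only the 3.49 mm² overlap (of its 168.00 mm²) is removed, clipping the outline — area = 108.32 mm²; (rotated 25° about Z; rotation is an isometry so areas/perimeters/island counts are preserved). At z = 3.48: the r=6 cylinder gives a regular 24-gon of circumradius 6 (constant along its height) (area = (24/2)·6.000²·sin(360°/24) = 111.81 mm²); the cube at (5, -1.5) (footprint 12×14) is included at this height (area 168.00 mm²); After the difference (first − rest): starting from the r=6 cylinder (111.81 mm²), the 12×14 cube at (5, -1.5) partially overlaps it — only the 3.49 mm² overlap (of its 168.00 mm²) is removed, clipping the outline — area = 108.32 mm²; (rotated 25° about Z; rotation is an isometry so areas/perimeters/island counts are preserved). Checking containment: the cross-section at z = 3.48 is a subset of the cross-section at z = 1.08.

entirely on top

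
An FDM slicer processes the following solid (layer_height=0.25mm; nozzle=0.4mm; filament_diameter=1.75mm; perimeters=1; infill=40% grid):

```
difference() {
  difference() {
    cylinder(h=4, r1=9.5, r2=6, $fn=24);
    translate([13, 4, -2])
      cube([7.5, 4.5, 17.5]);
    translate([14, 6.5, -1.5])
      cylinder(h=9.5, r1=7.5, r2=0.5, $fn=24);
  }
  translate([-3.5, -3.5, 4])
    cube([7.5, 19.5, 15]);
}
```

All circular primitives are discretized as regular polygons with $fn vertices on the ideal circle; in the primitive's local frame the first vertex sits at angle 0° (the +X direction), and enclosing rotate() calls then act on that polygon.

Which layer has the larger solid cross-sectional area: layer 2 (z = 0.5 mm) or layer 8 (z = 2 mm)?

layer 2 (z = 0.5 mm)

Layer 2 (z = 0.5): the cone contributes a regular 24-gon of circumradius 9.062 (interpolated between r1=9.5 and r2=6 at t=0.125) (area = (24/2)·9.062²·sin(360°/24) = 255.08 mm²); the cube at (13, 4) (footprint 7.5×4.5) is included at this height (area 33.75 mm²); the cone at (14, 6.5): at t=0.211 of its height the radius interpolates to r₁+(r₂−r₁)t = 6.026, giving a regular 24-gon of that circumradius (area = (24/2)·6.026²·sin(360°/24) = 112.79 mm²); Subtracting the remaining from the first: starting from the cone (255.08 mm²), the 7.5×4.5 cube at (13, 4) misses the remaining region (no effect); the cone at (14, 6.5) misses the remaining region (no effect) — area = 255.08 mm²; the cube at (-3.5, -3.5) is absent (z outside [4, 19]); Taking the first minus the rest: none of the subtracted shapes is present at this height, so that combined region is unchanged — area = 255.08 mm². So its area = 255.08 mm². Layer 8 (z = 2): the cone (r1=9.5→r2=6) has section circumradius 7.750 here — a regular 24-gon (area = (24/2)·7.750²·sin(360°/24) = 186.54 mm²); the 7.5×4.5 cube at (13, 4) contributes its full rectangle (area 33.75 mm²); the cone at (14, 6.5) (r1=7.5→r2=0.5) has section circumradius 4.921 here — a regular 24-gon (area = (24/2)·4.921²·sin(360°/24) = 75.21 mm²); Subtracting the remaining from the first: starting from the cone (186.54 mm²), the 7.5×4.5 cube at (13, 4) misses the remaining region (no effect); the cone at (14, 6.5) misses the remaining region (no effect) — area = 186.54 mm²; the cube at (-3.5, -3.5) is absent (z outside [4, 19]); After the difference (first − rest): none of the subtracted shapes is present at this height, so that combined region is unchanged — area = 186.54 mm². So its area = 186.54 mm². Layer 2 is larger (255.08 vs 186.54 mm²).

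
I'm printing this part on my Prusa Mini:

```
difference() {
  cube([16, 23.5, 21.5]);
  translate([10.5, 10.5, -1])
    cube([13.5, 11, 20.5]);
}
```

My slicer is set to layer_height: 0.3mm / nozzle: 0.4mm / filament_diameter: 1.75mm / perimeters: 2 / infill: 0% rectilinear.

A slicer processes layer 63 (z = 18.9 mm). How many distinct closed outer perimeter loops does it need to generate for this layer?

1

At z = 18.9 mm: the cube (footprint 16×23.5) is included at this height; the cube at (10.5, 10.5) (footprint 13.5×11) is included at this height; Taking the first minus the rest: starting from the 16×23.5 cube, the 13.5×11 cube at (10.5, 10.5) partially overlaps it — only the 60.50 mm² overlap (of its 148.50 mm²) is removed, clipping the outline — 1 connected region. The result has 1 disconnected region.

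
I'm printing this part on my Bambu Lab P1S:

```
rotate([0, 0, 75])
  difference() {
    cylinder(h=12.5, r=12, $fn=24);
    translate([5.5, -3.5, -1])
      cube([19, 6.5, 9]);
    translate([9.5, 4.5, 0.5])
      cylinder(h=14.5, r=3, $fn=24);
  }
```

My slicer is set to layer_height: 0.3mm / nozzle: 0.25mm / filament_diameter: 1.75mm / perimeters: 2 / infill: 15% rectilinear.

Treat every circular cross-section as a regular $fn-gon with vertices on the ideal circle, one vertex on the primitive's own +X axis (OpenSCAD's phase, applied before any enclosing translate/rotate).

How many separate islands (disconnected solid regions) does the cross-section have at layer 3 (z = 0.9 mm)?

1

At z = 0.9 mm: the cylinder: section is a regular 24-gon, circumradius r=12; the 19×6.5 cube at (5.5, -3.5) contributes its full rectangle; the r=3 cylinder at (9.5, 4.5) gives a regular 24-gon of circumradius 3 (constant along its height); After the difference (first − rest): starting from the r=12 cylinder, the 19×6.5 cube at (5.5, -3.5) partially overlaps it — only the 40.83 mm² overlap (of its 123.50 mm²) is removed, clipping the outline; the r=3 cylinder at (9.5, 4.5) partially overlaps it — only the 16.28 mm² overlap (of its 27.95 mm²) is removed, clipping the outline — 1 connected region; (rotated 75° about Z; rotation is an isometry so areas/perimeters/island counts are preserved). Overall, the cross-section is a single solid region. Island count = 1.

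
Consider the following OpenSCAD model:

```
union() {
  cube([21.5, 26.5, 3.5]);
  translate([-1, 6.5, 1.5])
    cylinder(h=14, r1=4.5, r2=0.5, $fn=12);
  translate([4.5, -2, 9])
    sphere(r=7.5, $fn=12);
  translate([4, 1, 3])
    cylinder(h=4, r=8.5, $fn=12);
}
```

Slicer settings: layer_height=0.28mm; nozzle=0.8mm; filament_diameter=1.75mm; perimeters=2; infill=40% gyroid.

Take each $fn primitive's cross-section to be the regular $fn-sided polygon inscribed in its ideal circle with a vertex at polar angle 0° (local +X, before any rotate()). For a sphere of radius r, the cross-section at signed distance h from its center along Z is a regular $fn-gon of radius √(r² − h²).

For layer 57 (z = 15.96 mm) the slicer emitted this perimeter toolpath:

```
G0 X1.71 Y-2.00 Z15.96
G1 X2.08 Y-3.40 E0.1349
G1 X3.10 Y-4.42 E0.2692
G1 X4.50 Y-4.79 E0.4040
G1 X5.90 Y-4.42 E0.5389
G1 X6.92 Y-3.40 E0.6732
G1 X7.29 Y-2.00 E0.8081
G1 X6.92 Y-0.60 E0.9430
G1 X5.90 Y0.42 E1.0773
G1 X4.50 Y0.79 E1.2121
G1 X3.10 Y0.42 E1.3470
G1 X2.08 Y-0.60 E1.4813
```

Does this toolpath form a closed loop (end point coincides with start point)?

Start point (G0): (1.71, -2.00). End point (last G1): the path does not return to the start — open.

no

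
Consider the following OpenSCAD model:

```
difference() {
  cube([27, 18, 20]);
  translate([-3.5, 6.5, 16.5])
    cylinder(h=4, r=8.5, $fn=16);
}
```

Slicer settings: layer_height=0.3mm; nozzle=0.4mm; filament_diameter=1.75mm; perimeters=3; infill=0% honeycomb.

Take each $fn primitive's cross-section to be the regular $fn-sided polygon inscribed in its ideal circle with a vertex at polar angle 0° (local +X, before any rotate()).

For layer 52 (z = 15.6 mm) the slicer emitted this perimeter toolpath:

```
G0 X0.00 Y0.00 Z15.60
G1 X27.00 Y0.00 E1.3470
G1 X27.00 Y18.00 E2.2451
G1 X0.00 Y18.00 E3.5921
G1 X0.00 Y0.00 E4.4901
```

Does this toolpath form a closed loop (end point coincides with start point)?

yes

Start point (G0): (0.00, 0.00). End point (last G1): the path returns to the start — closed.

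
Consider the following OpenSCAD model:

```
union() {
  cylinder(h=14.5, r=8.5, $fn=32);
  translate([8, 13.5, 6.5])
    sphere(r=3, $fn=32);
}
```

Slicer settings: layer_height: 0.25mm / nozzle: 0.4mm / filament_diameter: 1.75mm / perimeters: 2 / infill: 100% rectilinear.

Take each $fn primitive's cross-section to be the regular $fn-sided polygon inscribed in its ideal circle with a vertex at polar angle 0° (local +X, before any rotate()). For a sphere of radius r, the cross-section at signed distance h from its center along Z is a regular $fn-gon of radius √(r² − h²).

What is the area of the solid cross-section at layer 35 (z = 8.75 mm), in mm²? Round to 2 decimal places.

At z = 8.75 mm: the cylinder: section is a regular 32-gon, circumradius r=8.5 (area = (32/2)·8.500²·sin(360°/32) = 225.52 mm²); the sphere at (8, 13.5): section is a regular 32-gon, circumradius = √(r²−h²) = √(3²−2.25²) = 1.984 (area = (32/2)·1.984²·sin(360°/32) = 12.29 mm²); Merging all regions: the 2 present regions are separate (no shared area or edge), so areas and boundary lengths simply add and each stays a separate island — area = 237.82 mm². Overall, the cross-section has 2 separate islands. Net area = 237.82 mm².

237.82 mm²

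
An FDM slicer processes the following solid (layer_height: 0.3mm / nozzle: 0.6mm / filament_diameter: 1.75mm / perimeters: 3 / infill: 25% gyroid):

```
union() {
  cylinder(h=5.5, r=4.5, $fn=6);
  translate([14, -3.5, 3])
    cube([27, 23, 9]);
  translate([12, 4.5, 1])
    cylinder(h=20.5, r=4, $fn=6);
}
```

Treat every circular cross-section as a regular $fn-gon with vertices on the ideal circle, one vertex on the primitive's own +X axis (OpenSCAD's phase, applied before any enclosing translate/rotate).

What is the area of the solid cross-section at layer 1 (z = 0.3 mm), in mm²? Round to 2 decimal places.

52.61 mm²

At z = 0.3 mm: the cylinder: section is a regular 6-gon, circumradius r=4.5 (area = (6/2)·4.500²·sin(360°/6) = 52.61 mm²); the cube at (14, -3.5) does not reach this height (z outside [3, 12]); the cylinder at (12, 4.5) is not intersected at this z (z outside [1, 21.5]); Combining (union): only the r=4.5 cylinder is present, so the union is just that shape — area = 52.61 mm². Overall, the cross-section is a single solid region. Net area = 52.61 mm².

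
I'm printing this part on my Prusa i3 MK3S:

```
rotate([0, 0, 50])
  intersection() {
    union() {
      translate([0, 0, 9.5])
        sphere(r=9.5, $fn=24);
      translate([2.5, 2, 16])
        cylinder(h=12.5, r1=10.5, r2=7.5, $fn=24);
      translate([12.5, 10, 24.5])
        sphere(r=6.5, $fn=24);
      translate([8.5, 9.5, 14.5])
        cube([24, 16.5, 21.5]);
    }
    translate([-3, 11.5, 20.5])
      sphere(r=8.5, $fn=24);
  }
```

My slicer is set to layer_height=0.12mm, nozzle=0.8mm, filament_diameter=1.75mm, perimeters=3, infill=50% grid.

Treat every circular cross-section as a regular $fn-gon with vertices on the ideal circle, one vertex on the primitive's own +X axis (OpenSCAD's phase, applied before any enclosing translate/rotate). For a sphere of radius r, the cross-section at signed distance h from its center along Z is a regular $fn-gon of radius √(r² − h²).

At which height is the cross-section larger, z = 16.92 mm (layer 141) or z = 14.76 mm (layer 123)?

layer 141 (z = 16.92 mm)

Layer 141 (z = 16.92): the sphere: section is a regular 24-gon, circumradius = √(r²−h²) = √(9.5²−7.42²) = 5.932 (area = (24/2)·5.932²·sin(360°/24) = 109.31 mm²); the cone at (2.5, 2) contributes a regular 24-gon of circumradius 10.279 (interpolated between r1=10.5 and r2=7.5 at t=0.074) (area = (24/2)·10.279²·sin(360°/24) = 328.17 mm²); the sphere at (12.5, 10) is absent (|z−center|=7.580 > r=6.5); the cube at (8.5, 9.5) is present — its section is the full 24×16.5 rectangle (area 396.00 mm²); Combining (union): the regions partially overlap — summed areas 833.47 mm² minus the doubly-counted overlap 109.66 mm² gives 723.81 mm² — area = 723.81 mm²; the r=8.5 sphere at (-3, 11.5) contributes a regular 24-gon of circumradius √(8.5²−3.58²) = 7.709 (area = (24/2)·7.709²·sin(360°/24) = 184.59 mm²); After intersecting: the r=8.5 sphere at (-3, 11.5) partially overlaps the result so far; clipping to the common part keeps 66.80 mm² — area = 66.80 mm²; (rotated 50° about Z; rotation is an isometry so areas/perimeters/island counts are preserved). So its area = 66.80 mm². Layer 123 (z = 14.76): the r=9.5 sphere slices to a regular 24-gon of circumradius 7.911 (√(r²−h²) with h=5.26 from center) (area = (24/2)·7.911²·sin(360°/24) = 194.37 mm²); the cone at (2.5, 2) is not intersected at this z (z outside [16, 28.5]); the sphere at (12.5, 10) does not reach this height (|z−center|=9.740 > r=6.5); the cube at (8.5, 9.5) (footprint 24×16.5) is included at this height (area 396.00 mm²); Taking the union: the 2 present regions are separate (no shared area or edge), so areas and boundary lengths simply add and each stays a separate island — area = 590.37 mm²; the r=8.5 sphere at (-3, 11.5) slices to a regular 24-gon of circumradius 6.269 (√(r²−h²) with h=5.74 from center) (area = (24/2)·6.269²·sin(360°/24) = 122.07 mm²); Taking the intersection: the r=8.5 sphere at (-3, 11.5) partially overlaps that combined region; clipping to the common part keeps 11.28 mm² — area = 11.28 mm²; (whole slice rotated 50° about Z — lengths, areas and connectivity unchanged). So its area = 11.28 mm². Layer 141 is larger (66.80 vs 11.28 mm²).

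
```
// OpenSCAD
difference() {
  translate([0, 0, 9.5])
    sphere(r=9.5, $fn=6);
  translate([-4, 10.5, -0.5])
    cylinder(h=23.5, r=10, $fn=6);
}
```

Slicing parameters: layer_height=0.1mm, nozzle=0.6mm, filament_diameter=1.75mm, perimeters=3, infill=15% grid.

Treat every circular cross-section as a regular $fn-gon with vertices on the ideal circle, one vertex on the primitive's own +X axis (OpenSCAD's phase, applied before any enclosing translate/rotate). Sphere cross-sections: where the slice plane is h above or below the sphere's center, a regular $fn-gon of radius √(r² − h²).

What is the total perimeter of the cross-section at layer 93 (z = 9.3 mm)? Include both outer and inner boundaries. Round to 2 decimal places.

At z = 9.3 mm: the r=9.5 sphere slices to a regular 6-gon of circumradius 9.498 (√(r²−h²) with h=0.2 from center) (perimeter = 2·6·9.498·sin(180°/6) = 56.99 mm); the r=10 cylinder at (-4, 10.5) contributes a regular 6-gon of circumradius 10 (perimeter = 2·6·10.000·sin(180°/6) = 60.00 mm); Subtracting the remaining from the first: starting from the r=9.5 sphere, the r=10 cylinder at (-4, 10.5) partially overlaps it — only the 60.25 mm² overlap (of its 259.81 mm²) is removed, clipping the outline — boundary = 56.99 mm. Overall, the cross-section is a single solid region. Total boundary length (outer) = 56.99 mm.

56.99 mm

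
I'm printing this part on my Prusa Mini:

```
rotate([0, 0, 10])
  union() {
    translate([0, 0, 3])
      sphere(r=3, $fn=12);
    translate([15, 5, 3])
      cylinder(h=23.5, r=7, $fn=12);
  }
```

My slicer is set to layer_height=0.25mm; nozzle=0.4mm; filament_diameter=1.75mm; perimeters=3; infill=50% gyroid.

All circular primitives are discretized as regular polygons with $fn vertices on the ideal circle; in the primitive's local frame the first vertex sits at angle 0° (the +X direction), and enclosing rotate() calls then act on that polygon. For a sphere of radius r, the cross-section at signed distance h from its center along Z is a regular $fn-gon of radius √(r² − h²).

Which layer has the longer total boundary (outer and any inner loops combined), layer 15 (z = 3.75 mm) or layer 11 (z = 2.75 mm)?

Layer 15 (z = 3.75): the sphere: section is a regular 12-gon, circumradius = √(r²−h²) = √(3²−0.75²) = 2.905 (perimeter = 2·12·2.905·sin(180°/12) = 18.04 mm); the r=7 cylinder at (15, 5) contributes a regular 12-gon of circumradius 7 (perimeter = 2·12·7.000·sin(180°/12) = 43.48 mm); Combining (union): the 2 present regions are separate (no shared area or edge), so areas and boundary lengths simply add and each stays a separate island — boundary = 61.52 mm; (rotated 10° about Z; rotation is an isometry so areas/perimeters/island counts are preserved). So its perimeter = 61.52 mm. Layer 11 (z = 2.75): the r=3 sphere contributes a regular 12-gon of circumradius √(3²−0.25²) = 2.990 (perimeter = 2·12·2.990·sin(180°/12) = 18.57 mm); the cylinder at (15, 5) does not reach this height (z outside [3, 26.5]); Combining (union): only the r=3 sphere is present, so the union is just that shape — boundary = 18.57 mm; (rotated 10° about Z; rotation is an isometry so areas/perimeters/island counts are preserved). So its perimeter = 18.57 mm. Layer 15 is larger (61.52 vs 18.57 mm).

layer 15 (z = 3.75 mm)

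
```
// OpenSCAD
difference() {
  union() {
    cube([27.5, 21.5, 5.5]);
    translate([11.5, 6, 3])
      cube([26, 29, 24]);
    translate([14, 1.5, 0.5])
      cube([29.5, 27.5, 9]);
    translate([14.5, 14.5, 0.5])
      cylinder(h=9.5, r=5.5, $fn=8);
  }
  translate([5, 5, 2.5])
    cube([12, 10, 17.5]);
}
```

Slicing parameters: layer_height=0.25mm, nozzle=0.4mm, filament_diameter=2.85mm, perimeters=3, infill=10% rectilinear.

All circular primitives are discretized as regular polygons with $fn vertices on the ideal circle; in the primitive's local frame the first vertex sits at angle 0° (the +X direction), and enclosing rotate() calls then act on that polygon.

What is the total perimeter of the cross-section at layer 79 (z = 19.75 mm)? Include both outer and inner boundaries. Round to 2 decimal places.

At z = 19.75 mm: the cube is not intersected at this z (z outside [0, 5.5]); the cube at (11.5, 6) is present — its section is the full 26×29 rectangle (perimeter 110.00 mm); the cube at (14, 1.5) is absent (z outside [0.5, 9.5]); the cylinder at (14.5, 14.5) does not reach this height (z outside [0.5, 10]); Merging all regions: only the 26×29 cube at (11.5, 6) is present, so the union is just that shape — boundary = 110.00 mm; the 12×10 cube at (5, 5) contributes its full rectangle (perimeter 44.00 mm); Taking the first minus the rest: starting from that combined region, the 12×10 cube at (5, 5) partially overlaps it — only the 49.50 mm² overlap (of its 120.00 mm²) is removed, clipping the outline — boundary = 110.00 mm. Overall, the cross-section is a single solid region. Total boundary length (outer) = 110.00 mm.

110.00 mm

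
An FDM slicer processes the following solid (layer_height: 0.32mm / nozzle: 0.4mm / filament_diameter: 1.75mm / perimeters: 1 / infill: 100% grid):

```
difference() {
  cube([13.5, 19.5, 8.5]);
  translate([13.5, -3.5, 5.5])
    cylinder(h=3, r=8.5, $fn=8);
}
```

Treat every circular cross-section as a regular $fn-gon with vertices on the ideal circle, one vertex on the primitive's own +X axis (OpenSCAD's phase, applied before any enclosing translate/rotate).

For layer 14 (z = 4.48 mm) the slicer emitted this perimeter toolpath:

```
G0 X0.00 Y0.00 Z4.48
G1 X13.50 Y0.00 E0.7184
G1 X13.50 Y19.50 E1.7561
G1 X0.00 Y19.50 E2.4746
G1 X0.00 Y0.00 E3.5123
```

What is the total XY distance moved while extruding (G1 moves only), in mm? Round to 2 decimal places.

Sum the Euclidean lengths of each G1 segment: total = 66.00 mm.

66.00 mm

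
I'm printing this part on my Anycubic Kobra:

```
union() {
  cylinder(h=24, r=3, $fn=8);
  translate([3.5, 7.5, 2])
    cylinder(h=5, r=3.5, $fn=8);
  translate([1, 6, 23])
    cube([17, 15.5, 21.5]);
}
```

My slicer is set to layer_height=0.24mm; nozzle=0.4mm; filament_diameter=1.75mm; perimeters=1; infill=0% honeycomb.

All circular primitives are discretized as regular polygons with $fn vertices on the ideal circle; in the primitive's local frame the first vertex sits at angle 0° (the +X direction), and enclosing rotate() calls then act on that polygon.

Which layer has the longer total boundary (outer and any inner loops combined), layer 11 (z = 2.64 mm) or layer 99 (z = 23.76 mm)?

Layer 11 (z = 2.64): the r=3 cylinder contributes a regular 8-gon of circumradius 3 (perimeter = 2·8·3.000·sin(180°/8) = 18.37 mm); the r=3.5 cylinder at (3.5, 7.5) contributes a regular 8-gon of circumradius 3.5 (perimeter = 2·8·3.500·sin(180°/8) = 21.43 mm); the cube at (1, 6) is absent (z outside [23, 44.5]); Taking the union: the 2 present regions are separate (no shared area or edge), so areas and boundary lengths simply add and each stays a separate island — boundary = 39.80 mm. So its perimeter = 39.80 mm. Layer 99 (z = 23.76): the r=3 cylinder contributes a regular 8-gon of circumradius 3 (perimeter = 2·8·3.000·sin(180°/8) = 18.37 mm); the cylinder at (3.5, 7.5) does not reach this height (z outside [2, 7]); the 17×15.5 cube at (1, 6) contributes its full rectangle (perimeter 65.00 mm); Merging all regions: the 2 present regions are separate (no shared area or edge), so areas and boundary lengths simply add and each stays a separate island — boundary = 83.37 mm. So its perimeter = 83.37 mm. Layer 99 is larger (83.37 vs 39.80 mm).

layer 99 (z = 23.76 mm)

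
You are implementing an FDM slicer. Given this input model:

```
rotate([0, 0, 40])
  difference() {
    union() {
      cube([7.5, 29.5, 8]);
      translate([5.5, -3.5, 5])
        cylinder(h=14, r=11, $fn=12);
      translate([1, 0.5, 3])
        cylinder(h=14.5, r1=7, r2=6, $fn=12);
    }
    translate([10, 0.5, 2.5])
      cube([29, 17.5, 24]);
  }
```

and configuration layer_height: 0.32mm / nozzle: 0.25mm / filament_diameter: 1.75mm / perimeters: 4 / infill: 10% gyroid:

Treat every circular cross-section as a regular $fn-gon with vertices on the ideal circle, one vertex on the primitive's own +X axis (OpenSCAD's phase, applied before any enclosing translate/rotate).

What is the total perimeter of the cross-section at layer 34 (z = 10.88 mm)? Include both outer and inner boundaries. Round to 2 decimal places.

At z = 10.88 mm: the cube does not reach this height (z outside [0, 8]); the r=11 cylinder at (5.5, -3.5) gives a regular 12-gon of circumradius 11 (constant along its height) (perimeter = 2·12·11.000·sin(180°/12) = 68.33 mm); the cone at (1, 0.5) (r1=7→r2=6) has section circumradius 6.457 here — a regular 12-gon (perimeter = 2·12·6.457·sin(180°/12) = 40.11 mm); Combining (union): the regions partially overlap (shared area 112.51 mm²), so the edge portions inside another operand are dropped and the merged outline is re-measured after clipping — boundary = 70.07 mm; the cube at (10, 0.5) is present — its section is the full 29×17.5 rectangle (perimeter 93.00 mm); Taking the first minus the rest: starting from that combined region, the 29×17.5 cube at (10, 0.5) partially overlaps it — only the 20.11 mm² overlap (of its 507.50 mm²) is removed, clipping the outline — boundary = 73.01 mm; (whole slice rotated 40° about Z — lengths, areas and connectivity unchanged). Overall, the cross-section is a single solid region. Total boundary length (outer) = 73.01 mm.

73.01 mm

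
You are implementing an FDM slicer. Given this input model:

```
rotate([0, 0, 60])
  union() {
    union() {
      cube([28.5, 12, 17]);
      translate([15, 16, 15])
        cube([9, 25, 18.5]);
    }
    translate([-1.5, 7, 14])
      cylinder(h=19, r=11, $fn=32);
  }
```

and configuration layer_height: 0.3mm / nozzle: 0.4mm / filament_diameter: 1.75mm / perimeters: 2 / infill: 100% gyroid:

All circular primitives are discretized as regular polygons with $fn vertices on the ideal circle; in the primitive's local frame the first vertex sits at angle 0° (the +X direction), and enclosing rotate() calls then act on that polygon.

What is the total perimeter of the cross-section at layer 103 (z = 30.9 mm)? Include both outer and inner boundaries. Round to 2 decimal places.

137.00 mm

At z = 30.9 mm: the cube is absent (z outside [0, 17]); the 9×25 cube at (15, 16) contributes its full rectangle (perimeter 68.00 mm); Merging all regions: only the 9×25 cube at (15, 16) is present, so the union is just that shape — boundary = 68.00 mm; the r=11 cylinder at (-1.5, 7) gives a regular 32-gon of circumradius 11 (constant along its height) (perimeter = 2·32·11.000·sin(180°/32) = 69.00 mm); Taking the union: the 2 present regions are separate (no shared area or edge), so areas and boundary lengths simply add and each stays a separate island — boundary = 137.00 mm; (whole slice rotated 60° about Z — lengths, areas and connectivity unchanged). Overall, the cross-section has 2 separate islands. Total boundary length (outer) = 137.00 mm.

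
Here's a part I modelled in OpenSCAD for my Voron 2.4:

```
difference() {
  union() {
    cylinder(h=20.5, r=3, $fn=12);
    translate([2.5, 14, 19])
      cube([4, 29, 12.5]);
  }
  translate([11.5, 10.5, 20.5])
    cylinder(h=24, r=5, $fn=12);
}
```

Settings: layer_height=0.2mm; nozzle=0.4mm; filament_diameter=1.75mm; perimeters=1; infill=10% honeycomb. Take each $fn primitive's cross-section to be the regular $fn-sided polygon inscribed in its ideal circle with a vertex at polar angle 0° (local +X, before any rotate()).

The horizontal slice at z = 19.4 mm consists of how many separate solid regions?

At z = 19.4 mm: the r=3 cylinder gives a regular 12-gon of circumradius 3 (constant along its height); the cube at (2.5, 14) is present — its section is the full 4×29 rectangle; Combining (union): the 2 present regions are separate (no shared area or edge), so areas and boundary lengths simply add and each stays a separate island — 2 connected regions; the cylinder at (11.5, 10.5) is absent (z outside [20.5, 44.5]); Subtracting the remaining from the first: none of the subtracted shapes is present at this height, so that combined region is unchanged — 2 connected regions. The result has 2 disconnected regions.

2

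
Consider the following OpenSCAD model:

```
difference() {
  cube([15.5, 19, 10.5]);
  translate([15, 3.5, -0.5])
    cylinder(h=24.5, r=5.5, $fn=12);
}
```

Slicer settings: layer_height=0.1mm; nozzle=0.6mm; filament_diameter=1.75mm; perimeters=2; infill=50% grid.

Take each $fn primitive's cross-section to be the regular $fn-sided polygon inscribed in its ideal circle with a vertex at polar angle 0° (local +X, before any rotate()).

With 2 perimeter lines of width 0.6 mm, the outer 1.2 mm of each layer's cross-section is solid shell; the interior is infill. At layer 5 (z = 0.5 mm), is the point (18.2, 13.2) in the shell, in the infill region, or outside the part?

At z = 0.5 mm: the cube (footprint 15.5×19) is included at this height; the r=5.5 cylinder at (15, 3.5) contributes a regular 12-gon of circumradius 5.5; Taking the first minus the rest: starting from the 15.5×19 cube, the r=5.5 cylinder at (15, 3.5) partially overlaps it — only the 44.56 mm² overlap (of its 90.75 mm²) is removed, clipping the outline — 1 connected region. Overall, the cross-section is a single solid region. The nearest boundary edge runs (15.50, 19.00)→(15.50, 8.87); distance from the point to it = 2.70 mm. The point is not inside any of the regions above, so it lies outside the cross-section (2.70 mm from the nearest boundary).

outside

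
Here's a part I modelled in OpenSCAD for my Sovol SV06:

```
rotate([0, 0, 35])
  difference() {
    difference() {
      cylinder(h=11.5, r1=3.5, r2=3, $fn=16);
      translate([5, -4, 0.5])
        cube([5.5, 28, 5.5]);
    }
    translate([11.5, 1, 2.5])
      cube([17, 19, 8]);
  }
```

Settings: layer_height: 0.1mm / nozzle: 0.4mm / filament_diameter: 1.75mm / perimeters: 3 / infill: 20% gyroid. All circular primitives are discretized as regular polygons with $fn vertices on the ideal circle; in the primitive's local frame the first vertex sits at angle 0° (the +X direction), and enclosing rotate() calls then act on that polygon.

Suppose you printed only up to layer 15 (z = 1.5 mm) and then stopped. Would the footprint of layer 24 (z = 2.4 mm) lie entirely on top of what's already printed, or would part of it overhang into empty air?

entirely on top

Compare the two slices. At z = 1.5: the cone: at t=0.130 of its height the radius interpolates to r₁+(r₂−r₁)t = 3.435, giving a regular 16-gon of that circumradius (area = (16/2)·3.435²·sin(360°/16) = 36.12 mm²); the cube at (5, -4) is present — its section is the full 5.5×28 rectangle (area 154.00 mm²); Taking the first minus the rest: starting from the cone (36.12 mm²), the 5.5×28 cube at (5, -4) misses the remaining region (no effect) — area = 36.12 mm²; the cube at (11.5, 1) is absent (z outside [2.5, 10.5]); Subtracting the remaining from the first: none of the subtracted shapes is present at this height, so the result so far is unchanged — area = 36.12 mm²; (whole slice rotated 35° about Z — lengths, areas and connectivity unchanged). At z = 2.4: the cone: at t=0.209 of its height the radius interpolates to r₁+(r₂−r₁)t = 3.396, giving a regular 16-gon of that circumradius (area = (16/2)·3.396²·sin(360°/16) = 35.30 mm²); the cube at (5, -4) is present — its section is the full 5.5×28 rectangle (area 154.00 mm²); After the difference (first − rest): starting from the cone (35.30 mm²), the 5.5×28 cube at (5, -4) misses the remaining region (no effect) — area = 35.30 mm²; the cube at (11.5, 1) is not intersected at this z (z outside [2.5, 10.5]); After the difference (first − rest): none of the subtracted shapes is present at this height, so the result so far is unchanged — area = 35.30 mm²; (whole slice rotated 35° about Z — lengths, areas and connectivity unchanged). Checking containment: the cross-section at z = 2.4 is a subset of the cross-section at z = 1.5.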